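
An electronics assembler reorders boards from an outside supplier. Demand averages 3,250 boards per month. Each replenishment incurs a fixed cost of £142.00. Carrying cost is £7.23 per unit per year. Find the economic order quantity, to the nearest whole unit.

Annual demand D = 3,250 × 12 = 39,000.
EOQ = √(2DS / H) = √(2 × 39,000 × 142 / 7.23).
= √(11,076,000 / 7.23) = √1,531,950.2075 ≈ 1237.720.

Q* ≈ 1,238 boards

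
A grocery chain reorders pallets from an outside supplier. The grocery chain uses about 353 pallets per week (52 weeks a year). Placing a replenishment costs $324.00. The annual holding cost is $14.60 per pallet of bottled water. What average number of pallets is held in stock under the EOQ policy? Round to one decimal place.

Annual demand D = 353 × 52 = 18,356.
The optimal lot size = √(2DS/H) = √(2 × 18,356 × 324 / 14.6) ≈ 902.61.
Average inventory = Q*/2 ≈ 902.61 / 2 = 451.305.

Average inventory ≈ 451.3 pallets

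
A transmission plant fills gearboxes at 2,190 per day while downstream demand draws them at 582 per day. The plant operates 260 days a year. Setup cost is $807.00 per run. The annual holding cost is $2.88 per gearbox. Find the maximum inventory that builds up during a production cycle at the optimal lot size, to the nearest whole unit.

I_max ≈ 7,891 gearboxes

Annual demand D = 582 × 260 = 151,320.
Production build-up factor (1 − d/p) = 1 − 582/2,190 = 0.7342.
Q* = √(2DS / (H(1 − d/p))) = √(2 × 151,320 × 807 / (2.88 × 0.7342)).
= √(244,230,480 / 2.1146) ≈ 10746.888.
Maximum inventory = Q*(1 − d/p) = 10746.888 × 0.7342 ≈ 7890.866.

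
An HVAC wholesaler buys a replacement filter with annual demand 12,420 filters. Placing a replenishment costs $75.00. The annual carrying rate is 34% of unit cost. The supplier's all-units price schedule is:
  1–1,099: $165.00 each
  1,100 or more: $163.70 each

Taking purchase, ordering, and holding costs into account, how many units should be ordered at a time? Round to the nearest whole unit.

Q* ≈ 182 filters

Holding cost per unit per year at price C is H = 0.34·C.
Evaluate total cost at each tier's feasible EOQ or, if the EOQ is below the tier, at the tier's minimum quantity.
EOQ at $165.00 = 182.2 (feasible in tier 1): TC = 12,420×$165.00 + (12,420/182.2)×75 + (182.2/2)×0.34×$165.00 = $2,059,523.22.
EOQ at $163.70 = 183.0 < 1100, so use break Q=1100: TC = 12,420×$163.70 + (12,420/1100.0)×75 + (1100.0/2)×0.34×$163.70 = $2,064,612.72.
Lowest total cost is $2,059,523.22 at Q = 182.2.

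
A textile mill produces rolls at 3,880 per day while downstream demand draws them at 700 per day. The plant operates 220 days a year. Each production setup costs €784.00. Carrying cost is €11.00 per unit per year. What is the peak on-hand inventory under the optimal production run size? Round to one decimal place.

I_max ≈ 4,241.6 rolls

Annual demand D = 700 × 220 = 154,000.
Production build-up factor (1 − d/p) = 1 − 700/3,880 = 0.8196.
Q* = √(2DS / (H(1 − d/p))) = √(2 × 154,000 × 784 / (11 × 0.8196)).
= √(241,472,000 / 9.0155) ≈ 5175.346.
Maximum inventory = Q*(1 − d/p) = 5175.346 × 0.8196 ≈ 4241.649.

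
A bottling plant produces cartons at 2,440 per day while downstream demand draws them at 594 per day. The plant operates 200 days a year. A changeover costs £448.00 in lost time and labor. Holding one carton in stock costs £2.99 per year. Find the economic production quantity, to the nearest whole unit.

Annual demand D = 594 × 200 = 118,800.
Production build-up factor (1 − d/p) = 1 − 594/2,440 = 0.7566.
Q* = √(2DS / (H(1 − d/p))) = √(2 × 118,800 × 448 / (2.99 × 0.7566)).
= √(106,444,800 / 2.2621) ≈ 6859.709.

Q* ≈ 6,860 cartons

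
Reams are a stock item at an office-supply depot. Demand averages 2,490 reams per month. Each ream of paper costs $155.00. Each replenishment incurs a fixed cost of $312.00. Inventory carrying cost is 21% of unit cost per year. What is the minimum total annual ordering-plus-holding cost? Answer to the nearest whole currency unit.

TC* ≈ $24,635

Annual demand D = 2,490 × 12 = 29,880.
Holding cost H = 0.21 × $155.00 = $32.5500 per unit per year.
The optimal lot size = √(2DS/H) = √(2 × 29,880 × 312 / 32.55) ≈ 756.85.
At the optimum the two cost components are equal, so total cost = 2·(Q*/2)H = Q*·H.
Minimum total = √(2DSH) = √(2 × 29,880 × 312 × 32.55) ≈ 24635.313.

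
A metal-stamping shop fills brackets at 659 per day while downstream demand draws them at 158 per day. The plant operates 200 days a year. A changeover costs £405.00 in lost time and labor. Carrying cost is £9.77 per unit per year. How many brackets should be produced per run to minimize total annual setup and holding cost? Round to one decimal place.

Q* ≈ 1,856.4 brackets

Annual demand D = 158 × 200 = 31,600.
Production build-up factor (1 − d/p) = 1 − 158/659 = 0.7602.
Q* = √(2DS / (H(1 − d/p))) = √(2 × 31,600 × 405 / (9.77 × 0.7602)).
= √(25,596,000 / 7.4276) ≈ 1856.362.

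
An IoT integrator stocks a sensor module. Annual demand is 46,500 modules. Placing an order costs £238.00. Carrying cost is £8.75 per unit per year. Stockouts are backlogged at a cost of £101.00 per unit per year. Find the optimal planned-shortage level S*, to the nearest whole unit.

With planned backorders, Q* = √(2DS/H) · √((H+B)/B).
√(2DS/H) = √(2 × 46,500 × 238 / 8.75) = 1590.472.
√((H+B)/B) = √((8.75+101)/101) = 1.0424.
Q* ≈ 1657.935.
S* = Q* · H/(H+B) = 1657.935 × 8.75/109.75 ≈ 132.182.

S* ≈ 132 modules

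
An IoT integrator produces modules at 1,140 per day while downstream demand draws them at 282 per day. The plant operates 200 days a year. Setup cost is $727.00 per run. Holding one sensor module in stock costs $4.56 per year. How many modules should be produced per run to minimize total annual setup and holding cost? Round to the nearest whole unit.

Q* ≈ 4,888 modules

Annual demand D = 282 × 200 = 56,400.
Production build-up factor (1 − d/p) = 1 − 282/1,140 = 0.7526.
Q* = √(2DS / (H(1 − d/p))) = √(2 × 56,400 × 727 / (4.56 × 0.7526)).
= √(82,005,600 / 3.432) ≈ 4888.190.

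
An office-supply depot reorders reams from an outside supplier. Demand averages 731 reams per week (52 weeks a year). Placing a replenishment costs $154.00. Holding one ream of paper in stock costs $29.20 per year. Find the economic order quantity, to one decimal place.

Annual demand D = 731 × 52 = 38,012.
EOQ = √(2DS / H) = √(2 × 38,012 × 154 / 29.2).
= √(11,707,696 / 29.2) = √400,948.4932 ≈ 633.205.

Q* ≈ 633.2 reams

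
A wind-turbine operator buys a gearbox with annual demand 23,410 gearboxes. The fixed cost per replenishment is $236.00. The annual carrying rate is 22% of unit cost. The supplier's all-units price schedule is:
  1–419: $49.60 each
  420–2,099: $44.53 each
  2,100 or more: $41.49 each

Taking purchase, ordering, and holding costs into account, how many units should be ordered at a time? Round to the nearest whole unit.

Holding cost per unit per year at price C is H = 0.22·C.
Evaluate total cost at each tier's feasible EOQ or, if the EOQ is below the tier, at the tier's minimum quantity.
Tier 1 ($49.60): EOQ = 1006.3 exceeds tier's upper bound 419, so this tier is dominated.
EOQ at $44.53 = 1062.0 (feasible in tier 2): TC = 23,410×$44.53 + (23,410/1062.0)×236 + (1062.0/2)×0.22×$44.53 = $1,052,851.52.
EOQ at $41.49 = 1100.2 < 2100, so use break Q=2100: TC = 23,410×$41.49 + (23,410/2100.0)×236 + (2100.0/2)×0.22×$41.49 = $983,495.93.
Lowest total cost is $983,495.93 at Q = 2100.0.

Q* ≈ 2,100 gearboxes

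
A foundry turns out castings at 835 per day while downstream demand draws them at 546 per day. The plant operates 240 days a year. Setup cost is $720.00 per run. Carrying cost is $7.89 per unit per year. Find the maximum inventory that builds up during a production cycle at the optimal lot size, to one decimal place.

I_max ≈ 2,877.1 castings

Annual demand D = 546 × 240 = 131,040.
Production build-up factor (1 − d/p) = 1 − 546/835 = 0.3461.
Q* = √(2DS / (H(1 − d/p))) = √(2 × 131,040 × 720 / (7.89 × 0.3461)).
= √(188,697,600 / 2.7308) ≈ 8312.641.
Maximum inventory = Q*(1 − d/p) = 8312.641 × 0.3461 ≈ 2877.070.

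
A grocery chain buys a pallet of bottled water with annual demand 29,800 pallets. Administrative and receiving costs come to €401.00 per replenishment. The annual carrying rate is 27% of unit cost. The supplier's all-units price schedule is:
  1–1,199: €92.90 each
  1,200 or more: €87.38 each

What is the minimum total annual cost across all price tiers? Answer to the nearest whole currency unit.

TC* ≈ €2,628,038

Holding cost per unit per year at price C is H = 0.27·C.
Evaluate total cost at each tier's feasible EOQ or, if the EOQ is below the tier, at the tier's minimum quantity.
EOQ at €92.90 = 976.1 (feasible in tier 1): TC = 29,800×€92.90 + (29,800/976.1)×401 + (976.1/2)×0.27×€92.90 = €2,792,904.15.
EOQ at €87.38 = 1006.5 < 1200, so use break Q=1200: TC = 29,800×€87.38 + (29,800/1200.0)×401 + (1200.0/2)×0.27×€87.38 = €2,628,037.73.
Lowest total cost among the candidates is at Q = 1200.0.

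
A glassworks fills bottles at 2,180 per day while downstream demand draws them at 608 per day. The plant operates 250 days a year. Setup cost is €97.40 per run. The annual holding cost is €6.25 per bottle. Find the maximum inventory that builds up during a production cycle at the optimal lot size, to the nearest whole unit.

Annual demand D = 608 × 250 = 152,000.
Production build-up factor (1 − d/p) = 1 − 608/2,180 = 0.7211.
Q* = √(2DS / (H(1 − d/p))) = √(2 × 152,000 × 97.4 / (6.25 × 0.7211)).
= √(29,609,600 / 4.5069) ≈ 2563.175.
Maximum inventory = Q*(1 − d/p) = 2563.175 × 0.7211 ≈ 1848.308.

I_max ≈ 1,848 bottles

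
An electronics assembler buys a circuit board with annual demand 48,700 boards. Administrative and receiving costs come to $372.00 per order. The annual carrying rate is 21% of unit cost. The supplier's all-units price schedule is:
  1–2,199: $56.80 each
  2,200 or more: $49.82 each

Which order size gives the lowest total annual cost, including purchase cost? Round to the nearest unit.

Holding cost per unit per year at price C is H = 0.21·C.
Evaluate total cost at each tier's feasible EOQ or, if the EOQ is below the tier, at the tier's minimum quantity.
EOQ at $56.80 = 1742.9 (feasible in tier 1): TC = 48,700×$56.80 + (48,700/1742.9)×372 + (1742.9/2)×0.21×$56.80 = $2,786,949.06.
EOQ at $49.82 = 1861.0 < 2200, so use break Q=2200: TC = 48,700×$49.82 + (48,700/2200.0)×372 + (2200.0/2)×0.21×$49.82 = $2,445,977.15.
Lowest total cost is $2,445,977.15 at Q = 2200.0.

Q* ≈ 2,200 boards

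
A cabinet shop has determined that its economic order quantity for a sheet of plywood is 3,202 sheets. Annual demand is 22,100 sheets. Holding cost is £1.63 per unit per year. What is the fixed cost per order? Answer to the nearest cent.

S ≈ £378.10

Invert the EOQ relation Q*² = 2DS/H.
From Q* = √(2DS/H): S = Q*²H / (2D) = 3,202² × 1.63 / (2 × 22,100) = 378.1011.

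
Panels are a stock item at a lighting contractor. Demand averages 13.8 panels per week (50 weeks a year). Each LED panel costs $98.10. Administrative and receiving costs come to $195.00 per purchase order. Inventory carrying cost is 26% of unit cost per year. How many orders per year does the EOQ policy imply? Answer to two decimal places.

Annual demand D = 13.8 × 50 = 690.
Holding cost H = 0.26 × $98.10 = $25.5060 per unit per year.
EOQ = √(2DS/H) = √(2 × 690 × 195 / 25.506) ≈ 102.72.
Orders per year = D / Q* = 690 / 102.72 ≈ 6.718.

N ≈ 6.72 orders per year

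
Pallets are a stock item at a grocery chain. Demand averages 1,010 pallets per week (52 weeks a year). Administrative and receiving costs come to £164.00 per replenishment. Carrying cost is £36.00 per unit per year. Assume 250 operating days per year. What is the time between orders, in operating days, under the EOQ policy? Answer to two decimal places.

Annual demand D = 1,010 × 52 = 52,520.
EOQ = √(2DS/H) = √(2 × 52,520 × 164 / 36) ≈ 691.75.
Cycle time = Q*/D × 250 = 691.75 / 52,520 × 250 ≈ 3.293 days.

T ≈ 3.29 days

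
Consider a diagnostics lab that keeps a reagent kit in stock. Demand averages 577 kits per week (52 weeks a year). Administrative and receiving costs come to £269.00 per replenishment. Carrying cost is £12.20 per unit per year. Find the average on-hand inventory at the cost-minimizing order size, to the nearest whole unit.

Average inventory ≈ 575 kits

Annual demand D = 577 × 52 = 30,004.
Q* = √(2DS/H) = √(2 × 30,004 × 269 / 12.2) ≈ 1150.27.
Average inventory = Q*/2 ≈ 1150.27 / 2 = 575.136.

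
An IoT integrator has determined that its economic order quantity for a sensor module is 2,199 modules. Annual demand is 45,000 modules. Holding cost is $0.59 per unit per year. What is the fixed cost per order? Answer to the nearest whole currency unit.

Squaring Q* = √(2DS/H) gives Q*² = 2DS/H.
From Q* = √(2DS/H): S = Q*²H / (2D) = 2,199² × 0.59 / (2 × 45,000) = 31.7001.

S ≈ $32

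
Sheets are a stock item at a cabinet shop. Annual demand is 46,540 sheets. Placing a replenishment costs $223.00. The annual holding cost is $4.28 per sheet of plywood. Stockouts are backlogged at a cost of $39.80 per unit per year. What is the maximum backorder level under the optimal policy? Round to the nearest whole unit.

With planned backorders, Q* = √(2DS/H) · √((H+B)/B).
√(2DS/H) = √(2 × 46,540 × 223 / 4.28) = 2202.210.
√((H+B)/B) = √((4.28+39.8)/39.8) = 1.0524.
Q* ≈ 2317.597.
S* = Q* · H/(H+B) = 2317.597 × 4.28/44.08 ≈ 225.030.

S* ≈ 225 sheets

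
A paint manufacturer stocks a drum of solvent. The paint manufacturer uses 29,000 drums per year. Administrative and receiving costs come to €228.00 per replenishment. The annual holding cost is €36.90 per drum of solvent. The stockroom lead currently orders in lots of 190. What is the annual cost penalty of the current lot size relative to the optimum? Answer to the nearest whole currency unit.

Extra cost ≈ €16,216 per year

EOQ = √(2DS/H) = √(2 × 29,000 × 228 / 36.9) ≈ 598.64.
Cost at Q* = (D/Q*)S + (Q*/2)H = √(2DSH) ≈ €22,089.94.
Cost at Q = 190: (29,000/190)×228 + (190/2)×36.9 = €34,800.00 + €3,505.50 = €38,305.50.
Excess = €38,305.50 − €22,089.94 = €16,215.56.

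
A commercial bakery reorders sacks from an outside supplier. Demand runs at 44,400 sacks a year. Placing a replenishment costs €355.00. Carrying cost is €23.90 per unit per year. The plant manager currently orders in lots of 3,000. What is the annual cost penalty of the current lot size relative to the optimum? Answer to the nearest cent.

Extra cost ≈ €13,655.44 per year

EOQ = √(2DS/H) = √(2 × 44,400 × 355 / 23.9) ≈ 1148.48.
Cost at Q* = (D/Q*)S + (Q*/2)H = √(2DSH) ≈ €27,448.56.
Cost at Q = 3,000: (44,400/3,000)×355 + (3,000/2)×23.9 = €5,254.00 + €35,850.00 = €41,104.00.
Excess = €41,104.00 − €27,448.56 = €13,655.44.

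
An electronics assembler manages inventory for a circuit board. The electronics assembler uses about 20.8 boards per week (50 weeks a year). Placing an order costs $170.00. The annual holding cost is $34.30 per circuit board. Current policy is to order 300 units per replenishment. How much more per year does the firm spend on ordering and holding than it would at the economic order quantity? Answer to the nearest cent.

Extra cost ≈ $2,251.74 per year

Annual demand D = 20.8 × 50 = 1,040.
EOQ = √(2DS/H) = √(2 × 1,040 × 170 / 34.3) ≈ 101.53.
Cost at Q* = (D/Q*)S + (Q*/2)H = √(2DSH) ≈ $3,482.60.
Cost at Q = 300: (1,040/300)×170 + (300/2)×34.3 = $589.33 + $5,145.00 = $5,734.33.
Excess = $5,734.33 − $3,482.60 = $2,251.74.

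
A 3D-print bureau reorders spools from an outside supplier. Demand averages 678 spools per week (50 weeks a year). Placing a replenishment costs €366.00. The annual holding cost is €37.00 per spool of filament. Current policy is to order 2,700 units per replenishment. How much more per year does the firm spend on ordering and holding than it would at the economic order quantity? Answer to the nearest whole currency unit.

Extra cost ≈ €24,244 per year

Annual demand D = 678 × 50 = 33,900.
EOQ = √(2DS/H) = √(2 × 33,900 × 366 / 37) ≈ 818.94.
Cost at Q* = (D/Q*)S + (Q*/2)H = √(2DSH) ≈ €30,300.95.
Cost at Q = 2,700: (33,900/2,700)×366 + (2,700/2)×37 = €4,595.33 + €49,950.00 = €54,545.33.
Excess = €54,545.33 − €30,300.95 = €24,244.38.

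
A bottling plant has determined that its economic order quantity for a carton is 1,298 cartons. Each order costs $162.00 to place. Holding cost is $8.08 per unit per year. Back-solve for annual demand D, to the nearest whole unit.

D ≈ 42,016 cartons per year

The basic EOQ model gives Q* = √(2DS/H); rearrange for the unknown.
From Q* = √(2DS/H): D = Q*²H / (2S) = 1,298² × 8.08 / (2 × 162) = 42016.100.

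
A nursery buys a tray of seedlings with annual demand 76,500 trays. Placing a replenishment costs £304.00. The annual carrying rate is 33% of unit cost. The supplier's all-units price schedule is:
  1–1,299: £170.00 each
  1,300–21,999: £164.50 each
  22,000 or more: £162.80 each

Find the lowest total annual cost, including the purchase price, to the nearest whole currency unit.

Holding cost per unit per year at price C is H = 0.33·C.
Evaluate total cost at each tier's feasible EOQ or, if the EOQ is below the tier, at the tier's minimum quantity.
EOQ at £170.00 = 910.5 (feasible in tier 1): TC = 76,500×£170.00 + (76,500/910.5)×304 + (910.5/2)×0.33×£170.00 = £13,056,081.53.
EOQ at £164.50 = 925.6 < 1300, so use break Q=1300: TC = 76,500×£164.50 + (76,500/1300.0)×304 + (1300.0/2)×0.33×£164.50 = £12,637,424.48.
EOQ at £162.80 = 930.5 < 22000, so use break Q=22000: TC = 76,500×£162.80 + (76,500/22000.0)×304 + (22000.0/2)×0.33×£162.80 = £13,046,221.09.
Lowest total cost among the candidates is at Q = 1300.0.

TC* ≈ £12,637,424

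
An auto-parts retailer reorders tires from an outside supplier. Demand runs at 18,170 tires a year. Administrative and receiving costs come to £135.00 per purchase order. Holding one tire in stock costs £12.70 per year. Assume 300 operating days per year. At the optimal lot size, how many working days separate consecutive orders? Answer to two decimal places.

T ≈ 10.26 days

The optimal lot size = √(2DS/H) = √(2 × 18,170 × 135 / 12.7) ≈ 621.52.
Cycle time = Q*/D × 300 = 621.52 / 18,170 × 300 ≈ 10.262 days.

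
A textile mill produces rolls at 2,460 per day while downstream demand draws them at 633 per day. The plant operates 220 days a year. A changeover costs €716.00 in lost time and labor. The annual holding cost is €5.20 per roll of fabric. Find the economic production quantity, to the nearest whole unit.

Q* ≈ 7,186 rolls

Annual demand D = 633 × 220 = 139,260.
Production build-up factor (1 − d/p) = 1 − 633/2,460 = 0.7427.
Q* = √(2DS / (H(1 − d/p))) = √(2 × 139,260 × 716 / (5.2 × 0.7427)).
= √(199,420,320 / 3.862) ≈ 7185.902.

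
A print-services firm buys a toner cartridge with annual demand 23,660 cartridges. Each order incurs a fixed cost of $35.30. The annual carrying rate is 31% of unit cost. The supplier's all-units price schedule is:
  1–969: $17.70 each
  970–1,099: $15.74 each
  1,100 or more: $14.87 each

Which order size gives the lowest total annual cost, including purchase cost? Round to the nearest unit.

Holding cost per unit per year at price C is H = 0.31·C.
Candidates are each tier's EOQ (if it falls in that tier) and each price-break quantity.
EOQ at $17.70 = 551.7 (feasible in tier 1): TC = 23,660×$17.70 + (23,660/551.7)×35.3 + (551.7/2)×0.31×$17.70 = $421,809.45.
EOQ at $15.74 = 585.1 < 970, so use break Q=970: TC = 23,660×$15.74 + (23,660/970.0)×35.3 + (970.0/2)×0.31×$15.74 = $375,635.94.
EOQ at $14.87 = 602.0 < 1100, so use break Q=1100: TC = 23,660×$14.87 + (23,660/1100.0)×35.3 + (1100.0/2)×0.31×$14.87 = $355,118.81.
Lowest total cost is $355,118.81 at Q = 1100.0.

Q* ≈ 1,100 cartridges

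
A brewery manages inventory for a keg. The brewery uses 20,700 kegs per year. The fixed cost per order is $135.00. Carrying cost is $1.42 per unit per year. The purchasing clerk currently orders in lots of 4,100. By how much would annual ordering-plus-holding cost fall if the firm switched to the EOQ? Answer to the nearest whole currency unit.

Extra cost ≈ $775 per year

EOQ = √(2DS/H) = √(2 × 20,700 × 135 / 1.42) ≈ 1983.91.
Cost at Q* = (D/Q*)S + (Q*/2)H = √(2DSH) ≈ $2,817.16.
Cost at Q = 4,100: (20,700/4,100)×135 + (4,100/2)×1.42 = $681.59 + $2,911.00 = $3,592.59.
Excess = $3,592.59 − $2,817.16 = $775.43.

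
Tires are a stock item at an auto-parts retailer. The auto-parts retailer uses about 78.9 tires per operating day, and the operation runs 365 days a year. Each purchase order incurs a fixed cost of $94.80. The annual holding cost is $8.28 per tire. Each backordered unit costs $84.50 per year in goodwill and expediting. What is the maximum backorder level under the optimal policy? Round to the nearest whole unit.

S* ≈ 76 tires

Annual demand D = 78.9 × 365 = 28,798.5.
With planned backorders, Q* = √(2DS/H) · √((H+B)/B).
√(2DS/H) = √(2 × 28,798.5 × 94.8 / 8.28) = 812.062.
√((H+B)/B) = √((8.28+84.5)/84.5) = 1.0478.
Q* ≈ 850.918.
S* = Q* · H/(H+B) = 850.918 × 8.28/92.78 ≈ 75.939.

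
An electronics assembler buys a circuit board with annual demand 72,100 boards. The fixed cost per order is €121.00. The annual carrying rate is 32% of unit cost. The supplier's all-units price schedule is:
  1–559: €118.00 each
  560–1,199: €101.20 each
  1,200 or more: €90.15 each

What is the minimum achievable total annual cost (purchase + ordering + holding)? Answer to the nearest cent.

TC* ≈ €6,524,393.88

Holding cost per unit per year at price C is H = 0.32·C.
For each price level, check whether its EOQ is feasible; otherwise the best quantity at that price is the breakpoint.
Tier 1 (€118.00): EOQ = 679.8 exceeds tier's upper bound 559, so this tier is dominated.
EOQ at €101.20 = 734.0 (feasible in tier 2): TC = 72,100×€101.20 + (72,100/734.0)×121 + (734.0/2)×0.32×€101.20 = €7,320,290.62.
EOQ at €90.15 = 777.7 < 1200, so use break Q=1200: TC = 72,100×€90.15 + (72,100/1200.0)×121 + (1200.0/2)×0.32×€90.15 = €6,524,393.88.
Lowest total cost among the candidates is at Q = 1200.0.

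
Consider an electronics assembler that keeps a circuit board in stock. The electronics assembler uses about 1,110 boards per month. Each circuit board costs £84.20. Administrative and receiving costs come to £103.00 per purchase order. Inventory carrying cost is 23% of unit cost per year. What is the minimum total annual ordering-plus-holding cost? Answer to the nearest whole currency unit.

TC* ≈ £7,290

Annual demand D = 1,110 × 12 = 13,320.
Holding cost H = 0.23 × £84.20 = £19.3660 per unit per year.
Q* = √(2DS/H) = √(2 × 13,320 × 103 / 19.366) ≈ 376.41.
At Q*, ordering cost (D/Q*)S equals holding cost (Q*/2)H, each = √(DSH/2).
Minimum total = √(2DSH) = √(2 × 13,320 × 103 × 19.366) ≈ 7289.633.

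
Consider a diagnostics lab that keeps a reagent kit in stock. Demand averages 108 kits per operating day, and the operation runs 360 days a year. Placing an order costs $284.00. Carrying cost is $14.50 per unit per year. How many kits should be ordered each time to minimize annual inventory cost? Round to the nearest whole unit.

Annual demand D = 108 × 360 = 38,880.
EOQ = √(2DS / H) = √(2 × 38,880 × 284 / 14.5).
= √(22,083,840 / 14.5) = √1,523,023.4483 ≈ 1234.108.

Q* ≈ 1,234 kits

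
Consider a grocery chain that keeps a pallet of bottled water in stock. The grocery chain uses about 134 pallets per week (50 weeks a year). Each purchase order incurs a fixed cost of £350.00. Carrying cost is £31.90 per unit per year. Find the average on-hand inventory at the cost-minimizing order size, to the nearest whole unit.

Annual demand D = 134 × 50 = 6,700.
EOQ = √(2DS/H) = √(2 × 6,700 × 350 / 31.9) ≈ 383.43.
Average inventory = Q*/2 ≈ 383.43 / 2 = 191.717.

Average inventory ≈ 192 pallets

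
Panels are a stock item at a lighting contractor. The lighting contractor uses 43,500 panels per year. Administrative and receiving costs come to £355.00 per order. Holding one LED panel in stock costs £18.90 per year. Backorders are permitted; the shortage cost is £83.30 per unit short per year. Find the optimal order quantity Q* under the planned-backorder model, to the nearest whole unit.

Q* ≈ 1,416 panels

With planned backorders, Q* = √(2DS/H) · √((H+B)/B).
√(2DS/H) = √(2 × 43,500 × 355 / 18.9) = 1278.330.
√((H+B)/B) = √((18.9+83.3)/83.3) = 1.1077.
Q* ≈ 1415.943.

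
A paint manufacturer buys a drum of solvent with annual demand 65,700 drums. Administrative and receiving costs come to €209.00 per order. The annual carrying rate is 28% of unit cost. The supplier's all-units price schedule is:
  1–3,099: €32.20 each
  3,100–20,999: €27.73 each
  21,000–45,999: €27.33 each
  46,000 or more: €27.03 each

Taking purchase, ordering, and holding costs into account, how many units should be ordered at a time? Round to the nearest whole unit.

Q* ≈ 3,100 drums

Holding cost per unit per year at price C is H = 0.28·C.
Evaluate total cost at each tier's feasible EOQ or, if the EOQ is below the tier, at the tier's minimum quantity.
EOQ at €32.20 = 1745.3 (feasible in tier 1): TC = 65,700×€32.20 + (65,700/1745.3)×209 + (1745.3/2)×0.28×€32.20 = €2,131,275.40.
EOQ at €27.73 = 1880.7 < 3100, so use break Q=3100: TC = 65,700×€27.73 + (65,700/3100.0)×209 + (3100.0/2)×0.28×€27.73 = €1,838,325.27.
EOQ at €27.33 = 1894.4 < 21000, so use break Q=21000: TC = 65,700×€27.33 + (65,700/21000.0)×209 + (21000.0/2)×0.28×€27.33 = €1,876,585.07.
EOQ at €27.03 = 1904.9 < 46000, so use break Q=46000: TC = 65,700×€27.03 + (65,700/46000.0)×209 + (46000.0/2)×0.28×€27.03 = €1,950,242.71.
Lowest total cost is €1,838,325.27 at Q = 3100.0.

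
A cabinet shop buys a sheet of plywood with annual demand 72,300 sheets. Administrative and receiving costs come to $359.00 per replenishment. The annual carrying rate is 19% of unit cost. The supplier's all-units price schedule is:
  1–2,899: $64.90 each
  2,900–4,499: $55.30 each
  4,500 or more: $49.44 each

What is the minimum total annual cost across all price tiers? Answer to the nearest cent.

Holding cost per unit per year at price C is H = 0.19·C.
Candidates are each tier's EOQ (if it falls in that tier) and each price-break quantity.
EOQ at $64.90 = 2051.8 (feasible in tier 1): TC = 72,300×$64.90 + (72,300/2051.8)×359 + (2051.8/2)×0.19×$64.90 = $4,717,570.58.
EOQ at $55.30 = 2222.8 < 2900, so use break Q=2900: TC = 72,300×$55.30 + (72,300/2900.0)×359 + (2900.0/2)×0.19×$55.30 = $4,022,375.39.
EOQ at $49.44 = 2350.8 < 4500, so use break Q=4500: TC = 72,300×$49.44 + (72,300/4500.0)×359 + (4500.0/2)×0.19×$49.44 = $3,601,415.53.
Lowest total cost among the candidates is at Q = 4500.0.

TC* ≈ $3,601,415.53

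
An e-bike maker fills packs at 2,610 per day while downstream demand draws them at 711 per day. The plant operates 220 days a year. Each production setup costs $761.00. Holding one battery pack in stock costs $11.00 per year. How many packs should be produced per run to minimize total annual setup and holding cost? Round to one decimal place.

Annual demand D = 711 × 220 = 156,420.
Production build-up factor (1 − d/p) = 1 − 711/2,610 = 0.7276.
Q* = √(2DS / (H(1 − d/p))) = √(2 × 156,420 × 761 / (11 × 0.7276)).
= √(238,071,240 / 8.0034) ≈ 5453.997.

Q* ≈ 5,454.0 packs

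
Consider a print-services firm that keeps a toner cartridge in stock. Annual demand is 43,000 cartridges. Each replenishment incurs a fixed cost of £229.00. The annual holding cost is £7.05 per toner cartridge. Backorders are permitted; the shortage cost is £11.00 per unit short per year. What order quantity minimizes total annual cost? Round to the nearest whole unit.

With planned backorders, Q* = √(2DS/H) · √((H+B)/B).
√(2DS/H) = √(2 × 43,000 × 229 / 7.05) = 1671.369.
√((H+B)/B) = √((7.05+11)/11) = 1.2810.
Q* ≈ 2140.990.

Q* ≈ 2,141 cartridges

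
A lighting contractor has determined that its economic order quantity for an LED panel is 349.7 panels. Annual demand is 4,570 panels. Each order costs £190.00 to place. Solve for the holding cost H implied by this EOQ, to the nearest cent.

H ≈ £14.20

The basic EOQ model gives Q* = √(2DS/H); rearrange for the unknown.
From Q* = √(2DS/H): H = 2DS / Q*² = 2 × 4,570 × 190 / 349.7² = 14.2007.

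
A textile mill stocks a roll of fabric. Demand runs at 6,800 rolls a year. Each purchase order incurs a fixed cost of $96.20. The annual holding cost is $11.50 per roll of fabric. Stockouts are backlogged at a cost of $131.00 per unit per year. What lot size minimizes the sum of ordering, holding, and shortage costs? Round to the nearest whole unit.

Q* ≈ 352 rolls

With planned backorders, Q* = √(2DS/H) · √((H+B)/B).
√(2DS/H) = √(2 × 6,800 × 96.2 / 11.5) = 337.294.
√((H+B)/B) = √((11.5+131)/131) = 1.0430.
Q* ≈ 351.787.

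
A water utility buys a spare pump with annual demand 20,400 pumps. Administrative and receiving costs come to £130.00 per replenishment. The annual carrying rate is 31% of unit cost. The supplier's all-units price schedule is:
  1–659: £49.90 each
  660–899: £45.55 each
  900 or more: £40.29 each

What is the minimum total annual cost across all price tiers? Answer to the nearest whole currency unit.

TC* ≈ £830,483

Holding cost per unit per year at price C is H = 0.31·C.
Candidates are each tier's EOQ (if it falls in that tier) and each price-break quantity.
EOQ at £49.90 = 585.6 (feasible in tier 1): TC = 20,400×£49.90 + (20,400/585.6)×130 + (585.6/2)×0.31×£49.90 = £1,027,018.01.
EOQ at £45.55 = 612.9 < 660, so use break Q=660: TC = 20,400×£45.55 + (20,400/660.0)×130 + (660.0/2)×0.31×£45.55 = £937,897.95.
EOQ at £40.29 = 651.7 < 900, so use break Q=900: TC = 20,400×£40.29 + (20,400/900.0)×130 + (900.0/2)×0.31×£40.29 = £830,483.12.
Lowest total cost among the candidates is at Q = 900.0.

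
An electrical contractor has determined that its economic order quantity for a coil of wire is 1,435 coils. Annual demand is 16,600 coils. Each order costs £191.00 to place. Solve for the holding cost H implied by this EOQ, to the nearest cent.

H ≈ £3.08

The basic EOQ model gives Q* = √(2DS/H); rearrange for the unknown.
From Q* = √(2DS/H): H = 2DS / Q*² = 2 × 16,600 × 191 / 1,435² = 3.0794.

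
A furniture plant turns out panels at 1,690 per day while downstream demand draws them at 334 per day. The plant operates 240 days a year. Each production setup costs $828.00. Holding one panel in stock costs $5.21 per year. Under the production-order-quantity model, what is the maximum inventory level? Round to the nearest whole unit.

Annual demand D = 334 × 240 = 80,160.
Production build-up factor (1 − d/p) = 1 − 334/1,690 = 0.8024.
Q* = √(2DS / (H(1 − d/p))) = √(2 × 80,160 × 828 / (5.21 × 0.8024)).
= √(132,744,960 / 4.1803) ≈ 5635.126.
Maximum inventory = Q*(1 − d/p) = 5635.126 × 0.8024 ≈ 4521.439.

I_max ≈ 4,521 panels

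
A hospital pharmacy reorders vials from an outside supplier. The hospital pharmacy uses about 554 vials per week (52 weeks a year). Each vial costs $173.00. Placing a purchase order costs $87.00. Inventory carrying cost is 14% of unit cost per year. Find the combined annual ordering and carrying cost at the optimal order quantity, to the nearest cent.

TC* ≈ $11,018.39

Annual demand D = 554 × 52 = 28,808.
Holding cost H = 0.14 × $173.00 = $24.2200 per unit per year.
EOQ = √(2DS/H) = √(2 × 28,808 × 87 / 24.22) ≈ 454.93.
At Q*, ordering cost (D/Q*)S equals holding cost (Q*/2)H, each = √(DSH/2).
Minimum total = √(2DSH) = √(2 × 28,808 × 87 × 24.22) ≈ 11018.393.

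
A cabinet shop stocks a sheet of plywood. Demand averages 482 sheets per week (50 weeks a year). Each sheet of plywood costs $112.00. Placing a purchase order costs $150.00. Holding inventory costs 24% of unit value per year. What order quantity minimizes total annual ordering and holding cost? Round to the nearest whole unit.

Q* ≈ 519 sheets

Annual demand D = 482 × 50 = 24,100.
Holding cost H = 0.24 × $112.00 = $26.8800 per unit per year.
EOQ = √(2DS / H) = √(2 × 24,100 × 150 / 26.88).
= √(7,230,000 / 26.88) = √268,973.2143 ≈ 518.626.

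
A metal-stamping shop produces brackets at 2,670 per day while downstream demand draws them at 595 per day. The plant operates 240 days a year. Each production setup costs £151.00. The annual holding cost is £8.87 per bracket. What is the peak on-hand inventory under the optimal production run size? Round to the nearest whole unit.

Annual demand D = 595 × 240 = 142,800.
Production build-up factor (1 − d/p) = 1 − 595/2,670 = 0.7772.
Q* = √(2DS / (H(1 − d/p))) = √(2 × 142,800 × 151 / (8.87 × 0.7772)).
= √(43,125,600 / 6.8934) ≈ 2501.223.
Maximum inventory = Q*(1 − d/p) = 2501.223 × 0.7772 ≈ 1943.834.

I_max ≈ 1,944 brackets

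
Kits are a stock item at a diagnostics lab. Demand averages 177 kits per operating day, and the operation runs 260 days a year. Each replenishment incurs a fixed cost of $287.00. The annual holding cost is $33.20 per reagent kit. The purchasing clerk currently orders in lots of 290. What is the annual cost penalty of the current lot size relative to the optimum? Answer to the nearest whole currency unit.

Annual demand D = 177 × 260 = 46,020.
EOQ = √(2DS/H) = √(2 × 46,020 × 287 / 33.2) ≈ 891.99.
Cost at Q* = (D/Q*)S + (Q*/2)H = √(2DSH) ≈ $29,614.08.
Cost at Q = 290: (46,020/290)×287 + (290/2)×33.2 = $45,543.93 + $4,814.00 = $50,357.93.
Excess = $50,357.93 − $29,614.08 = $20,743.85.

Extra cost ≈ $20,744 per year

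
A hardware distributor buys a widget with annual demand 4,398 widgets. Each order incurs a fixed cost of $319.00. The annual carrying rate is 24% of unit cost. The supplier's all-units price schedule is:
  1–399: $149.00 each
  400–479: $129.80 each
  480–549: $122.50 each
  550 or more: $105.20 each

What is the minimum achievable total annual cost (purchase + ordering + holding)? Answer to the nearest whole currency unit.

TC* ≈ $472,164

Holding cost per unit per year at price C is H = 0.24·C.
For each price level, check whether its EOQ is feasible; otherwise the best quantity at that price is the breakpoint.
EOQ at $149.00 = 280.1 (feasible in tier 1): TC = 4,398×$149.00 + (4,398/280.1)×319 + (280.1/2)×0.24×$149.00 = $665,318.98.
EOQ at $129.80 = 300.1 < 400, so use break Q=400: TC = 4,398×$129.80 + (4,398/400.0)×319 + (400.0/2)×0.24×$129.80 = $580,598.21.
EOQ at $122.50 = 308.9 < 480, so use break Q=480: TC = 4,398×$122.50 + (4,398/480.0)×319 + (480.0/2)×0.24×$122.50 = $548,733.84.
EOQ at $105.20 = 333.4 < 550, so use break Q=550: TC = 4,398×$105.20 + (4,398/550.0)×319 + (550.0/2)×0.24×$105.20 = $472,163.64.
Lowest total cost among the candidates is at Q = 550.0.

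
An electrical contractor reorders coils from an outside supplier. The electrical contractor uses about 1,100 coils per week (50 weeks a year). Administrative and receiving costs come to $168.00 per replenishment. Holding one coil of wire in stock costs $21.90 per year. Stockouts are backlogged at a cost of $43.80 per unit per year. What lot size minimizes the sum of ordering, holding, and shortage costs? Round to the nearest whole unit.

Q* ≈ 1,125 coils

Annual demand D = 1,100 × 50 = 55,000.
With planned backorders, Q* = √(2DS/H) · √((H+B)/B).
√(2DS/H) = √(2 × 55,000 × 168 / 21.9) = 918.605.
√((H+B)/B) = √((21.9+43.8)/43.8) = 1.2247.
Q* ≈ 1125.057.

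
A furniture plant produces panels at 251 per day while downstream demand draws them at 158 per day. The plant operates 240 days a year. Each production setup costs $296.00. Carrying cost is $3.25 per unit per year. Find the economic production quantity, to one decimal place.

Q* ≈ 4,317.7 panels

Annual demand D = 158 × 240 = 37,920.
Production build-up factor (1 − d/p) = 1 − 158/251 = 0.3705.
Q* = √(2DS / (H(1 − d/p))) = √(2 × 37,920 × 296 / (3.25 × 0.3705)).
= √(22,448,640 / 1.2042) ≈ 4317.663.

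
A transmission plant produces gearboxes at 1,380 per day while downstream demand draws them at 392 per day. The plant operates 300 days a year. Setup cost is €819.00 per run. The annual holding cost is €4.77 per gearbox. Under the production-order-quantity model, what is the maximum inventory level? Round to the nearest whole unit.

I_max ≈ 5,377 gearboxes

Annual demand D = 392 × 300 = 117,600.
Production build-up factor (1 − d/p) = 1 − 392/1,380 = 0.7159.
Q* = √(2DS / (H(1 − d/p))) = √(2 × 117,600 × 819 / (4.77 × 0.7159)).
= √(192,628,800 / 3.415) ≈ 7510.390.
Maximum inventory = Q*(1 − d/p) = 7510.390 × 0.7159 ≈ 5377.004.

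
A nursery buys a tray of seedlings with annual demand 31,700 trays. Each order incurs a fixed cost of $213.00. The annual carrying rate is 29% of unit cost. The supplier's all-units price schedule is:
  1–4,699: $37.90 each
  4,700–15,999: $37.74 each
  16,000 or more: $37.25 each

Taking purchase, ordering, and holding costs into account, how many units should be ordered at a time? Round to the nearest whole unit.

Q* ≈ 1,108 trays

Holding cost per unit per year at price C is H = 0.29·C.
For each price level, check whether its EOQ is feasible; otherwise the best quantity at that price is the breakpoint.
EOQ at $37.90 = 1108.4 (feasible in tier 1): TC = 31,700×$37.90 + (31,700/1108.4)×213 + (1108.4/2)×0.29×$37.90 = $1,213,612.97.
EOQ at $37.74 = 1110.8 < 4700, so use break Q=4700: TC = 31,700×$37.74 + (31,700/4700.0)×213 + (4700.0/2)×0.29×$37.74 = $1,223,514.43.
EOQ at $37.25 = 1118.1 < 16000, so use break Q=16000: TC = 31,700×$37.25 + (31,700/16000.0)×213 + (16000.0/2)×0.29×$37.25 = $1,267,667.01.
Lowest total cost is $1,213,612.97 at Q = 1108.4.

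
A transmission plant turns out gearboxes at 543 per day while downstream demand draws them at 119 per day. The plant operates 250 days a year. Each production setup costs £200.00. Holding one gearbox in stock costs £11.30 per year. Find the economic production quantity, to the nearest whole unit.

Annual demand D = 119 × 250 = 29,750.
Production build-up factor (1 − d/p) = 1 − 119/543 = 0.7808.
Q* = √(2DS / (H(1 − d/p))) = √(2 × 29,750 × 200 / (11.3 × 0.7808)).
= √(11,900,000 / 8.8236) ≈ 1161.318.

Q* ≈ 1,161 gearboxes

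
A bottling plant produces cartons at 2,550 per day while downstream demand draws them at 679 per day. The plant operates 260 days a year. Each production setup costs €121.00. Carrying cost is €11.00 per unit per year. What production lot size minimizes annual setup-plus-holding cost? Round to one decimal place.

Annual demand D = 679 × 260 = 176,540.
Production build-up factor (1 − d/p) = 1 − 679/2,550 = 0.7337.
Q* = √(2DS / (H(1 − d/p))) = √(2 × 176,540 × 121 / (11 × 0.7337)).
= √(42,722,680 / 8.071) ≈ 2300.732.

Q* ≈ 2,300.7 cartons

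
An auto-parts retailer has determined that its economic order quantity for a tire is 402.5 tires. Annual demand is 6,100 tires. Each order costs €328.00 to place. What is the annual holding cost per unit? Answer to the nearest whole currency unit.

H ≈ €25

The basic EOQ model gives Q* = √(2DS/H); rearrange for the unknown.
From Q* = √(2DS/H): H = 2DS / Q*² = 2 × 6,100 × 328 / 402.5² = 24.7003.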